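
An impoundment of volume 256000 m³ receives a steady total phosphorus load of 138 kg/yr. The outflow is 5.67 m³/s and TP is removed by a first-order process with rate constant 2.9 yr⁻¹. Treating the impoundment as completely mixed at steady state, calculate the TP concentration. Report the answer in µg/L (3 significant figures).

Outflow Q = 5.67 m³/s × 3.156e+07 s/yr = 1.789e+08 m³/yr.
Steady-state CSTR mass balance: W = Q·C + k·V·C, so C = W/(Q + kV).
Q + kV = 1.789e+08 + 2.9·256000 = 1.797e+08 m³/yr.
C = 138/1.797e+08 = 7.681e-07 kg/m³ = 0.0007681 mg/L = 0.7681 µg/L.

0.768 µg/L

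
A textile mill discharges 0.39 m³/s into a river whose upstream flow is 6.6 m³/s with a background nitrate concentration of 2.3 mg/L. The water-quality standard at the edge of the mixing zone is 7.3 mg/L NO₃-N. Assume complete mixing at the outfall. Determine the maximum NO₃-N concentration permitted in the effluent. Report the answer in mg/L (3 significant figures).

Mass balance: 7.3·6.99 = 0.39·Cₑ + 6.6·2.3.
Cₑ = (51.03 − 15.18) / 0.39 = 91.92 mg/L.

91.9 mg/L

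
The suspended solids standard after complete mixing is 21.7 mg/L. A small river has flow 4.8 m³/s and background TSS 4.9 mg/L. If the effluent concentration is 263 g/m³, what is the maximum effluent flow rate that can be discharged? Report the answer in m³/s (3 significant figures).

0.334 m³/s

Mass balance at complete mixing: C_std·(Q_w + Q_r) = Q_w·C_e + Q_r·C_b.
Rearranging, Q_w = Q_r·(C_std − C_b)/(C_e − C_std) = 4.8·(21.7 − 4.9) / (263 − 21.7) = 0.3342 m³/s.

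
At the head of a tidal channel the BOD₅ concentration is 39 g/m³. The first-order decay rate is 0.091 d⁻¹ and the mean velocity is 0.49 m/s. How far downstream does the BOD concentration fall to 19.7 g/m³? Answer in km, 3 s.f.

318 km

From C = C₀·e^(−kt), t = ln(C₀/C)/k = ln(39/19.7)/0.091 = 0.6829/0.091 = 7.505 d.
Distance = v·t = 0.49 m/s × 6.484e+05 s = 3.177e+05 m = 317.7 km.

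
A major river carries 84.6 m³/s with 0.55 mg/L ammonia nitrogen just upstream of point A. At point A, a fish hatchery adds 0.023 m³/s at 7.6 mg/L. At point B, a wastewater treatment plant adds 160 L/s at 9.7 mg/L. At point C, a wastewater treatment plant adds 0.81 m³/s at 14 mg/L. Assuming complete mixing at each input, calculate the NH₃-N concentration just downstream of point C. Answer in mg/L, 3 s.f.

0.696 mg/L

After input A: C = (84.6·0.55 + 0.023·7.6) / 84.62 = 0.5519 mg/L.
160 L/s = 0.16 m³/s.
After input B: C = (84.62·0.5519 + 0.16·9.7) / 84.78 = 0.5692 mg/L.
After input C: C = (84.78·0.5692 + 0.81·14) / 85.59 = 0.6963 mg/L.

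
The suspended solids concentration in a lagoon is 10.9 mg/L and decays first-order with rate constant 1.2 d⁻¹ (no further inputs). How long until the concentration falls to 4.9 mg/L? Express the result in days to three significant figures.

t = ln(C₀/C)/k = ln(10.9/4.9)/1.2 = 0.7995/1.2 = 0.6663 d.

0.666 d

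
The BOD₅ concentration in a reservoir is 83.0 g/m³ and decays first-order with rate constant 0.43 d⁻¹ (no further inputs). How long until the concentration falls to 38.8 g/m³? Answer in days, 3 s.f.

t = ln(C₀/C)/k = ln(83.0/38.8)/0.43 = 0.7604/0.43 = 1.768 d.

1.77 d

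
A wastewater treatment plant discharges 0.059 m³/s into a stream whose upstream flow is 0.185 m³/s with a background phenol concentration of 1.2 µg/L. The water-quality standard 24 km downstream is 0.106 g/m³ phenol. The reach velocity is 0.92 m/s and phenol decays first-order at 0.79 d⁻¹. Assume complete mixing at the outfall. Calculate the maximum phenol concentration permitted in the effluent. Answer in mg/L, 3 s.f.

1.2 µg/L = 0.0012 mg/L.
Travel time to the compliance point: t = 2.4e+04/0.92 = 2.609e+04 s = 0.3019 d; decay factor exp(−0.79·0.3019) = 0.7878.
So the concentration just after mixing may be at most 0.106/0.7878 = 0.1346 mg/L.
Mass balance: 0.1346·0.244 = 0.059·Cₑ + 0.185·0.0012.
Cₑ = (0.03283 − 0.000222) / 0.059 = 0.5527 mg/L.

0.553 mg/L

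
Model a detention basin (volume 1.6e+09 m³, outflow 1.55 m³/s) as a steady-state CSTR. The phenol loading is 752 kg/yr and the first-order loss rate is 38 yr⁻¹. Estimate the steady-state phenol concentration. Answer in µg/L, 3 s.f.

0.0124 µg/L

Outflow Q = 1.55 m³/s × 3.156e+07 s/yr = 4.891e+07 m³/yr.
Steady-state CSTR mass balance: W = Q·C + k·V·C, so C = W/(Q + kV).
Q + kV = 4.891e+07 + 38·1.6e+09 = 6.085e+10 m³/yr.
C = 752/6.085e+10 = 1.236e-08 kg/m³ = 1.236e-05 mg/L = 0.01236 µg/L.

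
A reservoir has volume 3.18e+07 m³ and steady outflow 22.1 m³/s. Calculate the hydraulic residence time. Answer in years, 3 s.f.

Q = 22.1 m³/s × 3.156e+07 s/yr = 6.974e+08 m³/yr.
Hydraulic residence time τ = V/Q = 3.18e+07/6.974e+08 = 0.0456 yr.

0.0456 yr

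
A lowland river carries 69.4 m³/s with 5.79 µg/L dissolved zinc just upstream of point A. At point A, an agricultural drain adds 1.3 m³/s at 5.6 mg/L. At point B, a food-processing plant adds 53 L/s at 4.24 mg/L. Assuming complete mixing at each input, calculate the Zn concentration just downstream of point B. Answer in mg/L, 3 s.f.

5.79 µg/L = 0.00579 mg/L.
After input A: C = (69.4·0.00579 + 1.3·5.6) / 70.7 = 0.1087 mg/L.
53 L/s = 0.053 m³/s.
After input B: C = (70.7·0.1087 + 0.053·4.24) / 70.75 = 0.1117 mg/L.

0.112 mg/L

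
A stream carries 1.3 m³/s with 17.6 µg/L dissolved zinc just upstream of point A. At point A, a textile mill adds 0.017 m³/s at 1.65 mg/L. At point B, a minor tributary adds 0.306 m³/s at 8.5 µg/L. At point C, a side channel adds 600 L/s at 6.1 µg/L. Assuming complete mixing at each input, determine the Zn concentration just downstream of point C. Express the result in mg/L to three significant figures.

0.0257 mg/L

17.6 µg/L = 0.0176 mg/L.
After input A: C = (1.3·0.0176 + 0.017·1.65) / 1.317 = 0.03867 mg/L.
8.5 µg/L = 0.0085 mg/L.
After input B: C = (1.317·0.03867 + 0.306·0.0085) / 1.623 = 0.03298 mg/L.
600 L/s = 0.6 m³/s.
6.1 µg/L = 0.0061 mg/L.
After input C: C = (1.623·0.03298 + 0.6·0.0061) / 2.223 = 0.02573 mg/L.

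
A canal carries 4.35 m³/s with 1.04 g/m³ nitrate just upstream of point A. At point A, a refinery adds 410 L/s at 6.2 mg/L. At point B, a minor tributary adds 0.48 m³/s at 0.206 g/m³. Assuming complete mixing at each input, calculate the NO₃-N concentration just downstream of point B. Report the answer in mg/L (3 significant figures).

410 L/s = 0.41 m³/s.
After input A: C = (4.35·1.04 + 0.41·6.2) / 4.76 = 1.484 mg/L.
After input B: C = (4.76·1.484 + 0.48·0.206) / 5.24 = 1.367 mg/L.

1.37 mg/L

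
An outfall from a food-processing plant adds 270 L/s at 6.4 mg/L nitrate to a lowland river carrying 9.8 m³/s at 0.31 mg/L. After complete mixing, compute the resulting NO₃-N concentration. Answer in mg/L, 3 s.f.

270 L/s = 0.27 m³/s.
Conservation of mass across the mixing zone: C = (0.27·6.4 + 9.8·0.31) / (0.27 + 9.8) = 4.766/10.07 = 0.4733 mg/L.

0.473 mg/L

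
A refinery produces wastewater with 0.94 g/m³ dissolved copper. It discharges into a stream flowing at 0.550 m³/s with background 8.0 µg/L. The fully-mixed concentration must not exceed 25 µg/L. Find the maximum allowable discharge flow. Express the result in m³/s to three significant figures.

0.0102 m³/s

8.0 µg/L = 0.008 mg/L.
25 µg/L = 0.025 mg/L.
Mass balance at complete mixing: C_std·(Q_w + Q_r) = Q_w·C_e + Q_r·C_b.
Rearranging, Q_w = Q_r·(C_std − C_b)/(C_e − C_std) = 0.550·(0.025 − 0.008) / (0.94 − 0.025) = 0.01022 m³/s.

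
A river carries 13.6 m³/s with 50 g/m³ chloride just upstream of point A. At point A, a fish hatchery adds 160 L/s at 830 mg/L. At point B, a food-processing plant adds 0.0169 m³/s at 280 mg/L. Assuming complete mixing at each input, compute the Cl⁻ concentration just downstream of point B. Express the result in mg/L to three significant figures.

160 L/s = 0.16 m³/s.
After input A: C = (13.6·50 + 0.16·830) / 13.76 = 59.07 mg/L.
After input B: C = (13.76·59.07 + 0.0169·280) / 13.78 = 59.34 mg/L.

59.3 mg/L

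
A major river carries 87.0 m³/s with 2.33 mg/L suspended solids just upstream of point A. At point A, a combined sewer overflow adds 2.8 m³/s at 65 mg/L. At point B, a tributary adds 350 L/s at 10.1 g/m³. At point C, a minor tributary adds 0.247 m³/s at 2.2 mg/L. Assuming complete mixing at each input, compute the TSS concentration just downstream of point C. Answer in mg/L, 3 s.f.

After input A: C = (87·2.33 + 2.8·65) / 89.8 = 4.284 mg/L.
350 L/s = 0.35 m³/s.
After input B: C = (89.8·4.284 + 0.35·10.1) / 90.15 = 4.307 mg/L.
After input C: C = (90.15·4.307 + 0.247·2.2) / 90.4 = 4.301 mg/L.

4.30 mg/L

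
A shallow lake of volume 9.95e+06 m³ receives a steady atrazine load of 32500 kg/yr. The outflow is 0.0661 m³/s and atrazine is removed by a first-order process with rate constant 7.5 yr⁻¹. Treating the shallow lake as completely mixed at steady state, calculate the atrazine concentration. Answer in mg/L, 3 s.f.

Outflow Q = 0.0661 m³/s × 3.156e+07 s/yr = 2.086e+06 m³/yr.
Steady-state CSTR mass balance: W = Q·C + k·V·C, so C = W/(Q + kV).
Q + kV = 2.086e+06 + 7.5·9.95e+06 = 7.671e+07 m³/yr.
C = 32500/7.671e+07 = 0.0004237 kg/m³ = 0.4237 mg/L.

0.424 mg/L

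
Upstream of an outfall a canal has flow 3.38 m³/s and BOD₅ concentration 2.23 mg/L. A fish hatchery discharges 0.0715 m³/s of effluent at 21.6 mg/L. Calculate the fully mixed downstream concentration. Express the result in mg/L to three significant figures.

2.63 mg/L

By mass balance at complete mixing, C = (0.0715·21.6 + 3.38·2.23) / (0.0715 + 3.38) = 9.082/3.451 = 2.631 mg/L.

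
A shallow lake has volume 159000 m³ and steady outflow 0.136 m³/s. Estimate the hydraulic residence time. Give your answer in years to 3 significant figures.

0.0370 yr

Q = 0.136 m³/s × 3.156e+07 s/yr = 4.292e+06 m³/yr.
Hydraulic residence time τ = V/Q = 159000/4.292e+06 = 0.03705 yr.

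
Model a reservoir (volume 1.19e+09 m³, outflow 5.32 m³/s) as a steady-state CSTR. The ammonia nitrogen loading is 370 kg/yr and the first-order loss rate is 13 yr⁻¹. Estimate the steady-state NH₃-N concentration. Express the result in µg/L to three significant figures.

0.0237 µg/L

Outflow Q = 5.32 m³/s × 3.156e+07 s/yr = 1.679e+08 m³/yr.
Steady-state CSTR mass balance: W = Q·C + k·V·C, so C = W/(Q + kV).
Q + kV = 1.679e+08 + 13·1.19e+09 = 1.564e+10 m³/yr.
C = 370/1.564e+10 = 2.366e-08 kg/m³ = 2.366e-05 mg/L = 0.02366 µg/L.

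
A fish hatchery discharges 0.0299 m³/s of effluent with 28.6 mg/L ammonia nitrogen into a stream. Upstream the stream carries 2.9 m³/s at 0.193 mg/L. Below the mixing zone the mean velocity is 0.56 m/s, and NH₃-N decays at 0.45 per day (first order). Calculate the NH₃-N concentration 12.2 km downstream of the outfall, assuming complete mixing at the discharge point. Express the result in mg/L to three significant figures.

0.431 mg/L

After complete mixing, C₀ = (0.0299·28.6 + 2.9·0.193) / 2.93 = 0.4829 mg/L.
Travel time t = 1.22e+04 m / 0.56 m/s = 2.179e+04 s = 0.2521 d.
C = 0.4829·exp(−0.45·0.2521) = 0.4829·0.8927 = 0.4311 mg/L.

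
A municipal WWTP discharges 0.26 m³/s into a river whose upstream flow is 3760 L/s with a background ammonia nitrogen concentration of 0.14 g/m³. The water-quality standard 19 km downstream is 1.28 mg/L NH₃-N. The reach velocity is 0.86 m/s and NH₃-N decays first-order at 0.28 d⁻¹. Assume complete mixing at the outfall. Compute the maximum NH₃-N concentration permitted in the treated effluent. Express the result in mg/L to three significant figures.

19.2 mg/L

3760 L/s = 3.76 m³/s.
Travel time to the compliance point: t = 1.9e+04/0.86 = 2.209e+04 s = 0.2557 d; decay factor exp(−0.28·0.2557) = 0.9309.
So the concentration just after mixing may be at most 1.28/0.9309 = 1.375 mg/L.
Mass balance: 1.375·4.02 = 0.26·Cₑ + 3.76·0.14.
Cₑ = (5.528 − 0.5264) / 0.26 = 19.24 mg/L.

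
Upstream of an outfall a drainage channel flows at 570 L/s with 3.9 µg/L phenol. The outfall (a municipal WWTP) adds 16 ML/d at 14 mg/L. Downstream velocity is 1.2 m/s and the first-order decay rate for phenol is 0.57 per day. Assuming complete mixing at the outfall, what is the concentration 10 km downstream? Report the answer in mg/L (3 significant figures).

16 ML/d = 0.1852 m³/s.
570 L/s = 0.57 m³/s.
3.9 µg/L = 0.0039 mg/L.
After complete mixing, C₀ = (0.1852·14 + 0.57·0.0039) / 0.7552 = 3.436 mg/L.
Travel time t = 1e+04 m / 1.2 m/s = 8333 s = 0.09645 d.
C = 3.436·exp(−0.57·0.09645) = 3.436·0.9465 = 3.252 mg/L.

3.25 mg/L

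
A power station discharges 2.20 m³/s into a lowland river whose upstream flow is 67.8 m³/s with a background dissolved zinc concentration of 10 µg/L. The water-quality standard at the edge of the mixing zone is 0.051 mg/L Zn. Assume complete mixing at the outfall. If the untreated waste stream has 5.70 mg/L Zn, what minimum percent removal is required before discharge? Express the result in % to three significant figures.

76.9 %

10 µg/L = 0.01 mg/L.
Mass balance: 0.051·70 = 2.2·Cₑ + 67.8·0.01.
Cₑ = (3.57 − 0.678) / 2.2 = 1.315 mg/L.
Required removal = 1 − 1.315/5.70 = 76.94 %.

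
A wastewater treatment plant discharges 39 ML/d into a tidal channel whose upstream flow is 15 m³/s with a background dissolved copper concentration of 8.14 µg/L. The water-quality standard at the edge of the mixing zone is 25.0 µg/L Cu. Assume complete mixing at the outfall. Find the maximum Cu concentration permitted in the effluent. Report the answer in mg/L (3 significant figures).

0.585 mg/L

39 ML/d = 0.4514 m³/s.
8.14 µg/L = 0.00814 mg/L.
25.0 µg/L = 0.025 mg/L.
Mass balance: 0.025·15.45 = 0.4514·Cₑ + 15·0.00814.
Cₑ = (0.3863 − 0.1221) / 0.4514 = 0.5853 mg/L.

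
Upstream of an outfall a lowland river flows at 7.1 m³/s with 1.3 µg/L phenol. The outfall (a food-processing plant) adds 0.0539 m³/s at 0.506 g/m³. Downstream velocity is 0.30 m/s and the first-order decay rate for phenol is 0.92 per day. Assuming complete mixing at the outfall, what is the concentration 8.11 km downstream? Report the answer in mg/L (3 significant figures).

0.00383 mg/L

1.3 µg/L = 0.0013 mg/L.
After complete mixing, C₀ = (0.0539·0.506 + 7.1·0.0013) / 7.154 = 0.005103 mg/L.
Travel time t = 8110 m / 0.30 m/s = 2.703e+04 s = 0.3129 d.
C = 0.005103·exp(−0.92·0.3129) = 0.005103·0.7499 = 0.003826 mg/L.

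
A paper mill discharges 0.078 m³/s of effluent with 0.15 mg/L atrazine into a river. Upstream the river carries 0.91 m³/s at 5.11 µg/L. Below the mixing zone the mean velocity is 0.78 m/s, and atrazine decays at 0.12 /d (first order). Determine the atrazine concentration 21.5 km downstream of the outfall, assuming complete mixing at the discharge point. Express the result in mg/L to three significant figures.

0.0159 mg/L

5.11 µg/L = 0.00511 mg/L.
After complete mixing, C₀ = (0.078·0.15 + 0.91·0.00511) / 0.988 = 0.01655 mg/L.
Travel time t = 2.15e+04 m / 0.78 m/s = 2.756e+04 s = 0.319 d.
C = 0.01655·exp(−0.12·0.319) = 0.01655·0.9624 = 0.01593 mg/L.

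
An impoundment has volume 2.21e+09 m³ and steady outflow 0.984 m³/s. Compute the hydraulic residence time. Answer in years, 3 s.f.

Q = 0.984 m³/s × 3.156e+07 s/yr = 3.105e+07 m³/yr.
Hydraulic residence time τ = V/Q = 2.21e+09/3.105e+07 = 71.17 yr.

71.2 yr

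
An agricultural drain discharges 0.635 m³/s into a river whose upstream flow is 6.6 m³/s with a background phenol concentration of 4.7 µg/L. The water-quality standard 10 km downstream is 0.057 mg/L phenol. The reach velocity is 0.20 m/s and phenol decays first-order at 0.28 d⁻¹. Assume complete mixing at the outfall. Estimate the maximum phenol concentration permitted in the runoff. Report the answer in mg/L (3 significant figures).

4.7 µg/L = 0.0047 mg/L.
Travel time to the compliance point: t = 1e+04/0.20 = 5e+04 s = 0.5787 d; decay factor exp(−0.28·0.5787) = 0.8504.
So the concentration just after mixing may be at most 0.057/0.8504 = 0.06703 mg/L.
Mass balance: 0.06703·7.235 = 0.635·Cₑ + 6.6·0.0047.
Cₑ = (0.4849 − 0.03102) / 0.635 = 0.7148 mg/L.

0.715 mg/L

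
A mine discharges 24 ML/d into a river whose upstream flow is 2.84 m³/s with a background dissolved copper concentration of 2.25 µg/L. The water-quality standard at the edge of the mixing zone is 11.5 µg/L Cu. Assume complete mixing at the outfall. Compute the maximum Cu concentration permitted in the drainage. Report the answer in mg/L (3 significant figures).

0.106 mg/L

24 ML/d = 0.2778 m³/s.
2.25 µg/L = 0.00225 mg/L.
11.5 µg/L = 0.0115 mg/L.
Mass balance: 0.0115·3.118 = 0.2778·Cₑ + 2.84·0.00225.
Cₑ = (0.03585 − 0.00639) / 0.2778 = 0.1061 mg/L.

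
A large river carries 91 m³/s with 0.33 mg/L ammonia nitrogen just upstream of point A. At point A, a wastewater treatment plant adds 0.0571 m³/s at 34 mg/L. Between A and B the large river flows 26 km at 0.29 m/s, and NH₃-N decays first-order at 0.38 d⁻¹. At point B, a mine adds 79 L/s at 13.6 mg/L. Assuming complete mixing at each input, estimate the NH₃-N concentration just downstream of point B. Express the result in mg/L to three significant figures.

After input A: C = (91·0.33 + 0.0571·34) / 91.06 = 0.3511 mg/L.
Over the 26 km reach to input B (t = 8.966e+04 s = 1.038 d), decay gives C = 0.3511·exp(−0.38·1.038) = 0.2367 mg/L.
79 L/s = 0.079 m³/s.
After input B: C = (91.06·0.2367 + 0.079·13.6) / 91.14 = 0.2483 mg/L.

0.248 mg/L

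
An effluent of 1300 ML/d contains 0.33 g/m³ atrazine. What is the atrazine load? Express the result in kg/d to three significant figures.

429 kg/d

1300 ML/d = 15.05 m³/s.
Mass flux = Q·C = 15.05 m³/s × 0.33 g/m³ = 4.965 g/s.
= 4.965 g/s × 86.4 = 429 kg/d.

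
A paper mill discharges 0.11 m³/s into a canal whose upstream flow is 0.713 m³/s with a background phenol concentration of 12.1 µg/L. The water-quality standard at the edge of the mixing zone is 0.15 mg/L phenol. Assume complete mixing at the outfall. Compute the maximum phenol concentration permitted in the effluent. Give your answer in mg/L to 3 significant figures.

1.04 mg/L

12.1 µg/L = 0.0121 mg/L.
Mass balance: 0.15·0.823 = 0.11·Cₑ + 0.713·0.0121.
Cₑ = (0.1234 − 0.008627) / 0.11 = 1.044 mg/L.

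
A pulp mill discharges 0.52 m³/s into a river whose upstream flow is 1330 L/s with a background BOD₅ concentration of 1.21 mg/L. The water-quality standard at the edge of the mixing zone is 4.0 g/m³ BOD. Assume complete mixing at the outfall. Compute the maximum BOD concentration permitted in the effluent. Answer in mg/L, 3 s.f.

11.1 mg/L

1330 L/s = 1.33 m³/s.
Mass balance: 4·1.85 = 0.52·Cₑ + 1.33·1.21.
Cₑ = (7.4 − 1.609) / 0.52 = 11.14 mg/L.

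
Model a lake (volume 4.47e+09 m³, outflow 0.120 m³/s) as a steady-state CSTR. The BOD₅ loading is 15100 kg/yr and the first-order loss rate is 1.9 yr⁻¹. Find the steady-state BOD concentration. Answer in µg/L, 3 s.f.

1.78 µg/L

Outflow Q = 0.120 m³/s × 3.156e+07 s/yr = 3.787e+06 m³/yr.
Steady-state CSTR mass balance: W = Q·C + k·V·C, so C = W/(Q + kV).
Q + kV = 3.787e+06 + 1.9·4.47e+09 = 8.497e+09 m³/yr.
C = 15100/8.497e+09 = 1.777e-06 kg/m³ = 0.001777 mg/L = 1.777 µg/L.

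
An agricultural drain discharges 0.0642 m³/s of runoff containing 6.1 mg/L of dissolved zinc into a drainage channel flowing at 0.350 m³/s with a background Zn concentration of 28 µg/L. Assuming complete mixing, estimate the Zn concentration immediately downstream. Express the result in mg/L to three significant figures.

0.969 mg/L

28 µg/L = 0.028 mg/L.
Flow-weighted mixing gives C = (0.0642·6.1 + 0.35·0.028) / (0.0642 + 0.35) = 0.4014/0.4142 = 0.9691 mg/L.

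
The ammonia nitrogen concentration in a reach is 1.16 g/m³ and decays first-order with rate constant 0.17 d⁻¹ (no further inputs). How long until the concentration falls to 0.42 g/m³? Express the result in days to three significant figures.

t = ln(C₀/C)/k = ln(1.16/0.42)/0.17 = 1.016/0.17 = 5.976 d.

5.98 d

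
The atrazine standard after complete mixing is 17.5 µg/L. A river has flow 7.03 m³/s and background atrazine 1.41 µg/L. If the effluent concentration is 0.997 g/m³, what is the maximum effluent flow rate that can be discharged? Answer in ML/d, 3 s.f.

1.41 µg/L = 0.00141 mg/L.
17.5 µg/L = 0.0175 mg/L.
Mass balance at complete mixing: C_std·(Q_w + Q_r) = Q_w·C_e + Q_r·C_b.
Rearranging, Q_w = Q_r·(C_std − C_b)/(C_e − C_std) = 7.03·(0.0175 − 0.00141) / (0.997 − 0.0175) = 0.1155 m³/s.
= 9.977 ML/d.

9.98 ML/d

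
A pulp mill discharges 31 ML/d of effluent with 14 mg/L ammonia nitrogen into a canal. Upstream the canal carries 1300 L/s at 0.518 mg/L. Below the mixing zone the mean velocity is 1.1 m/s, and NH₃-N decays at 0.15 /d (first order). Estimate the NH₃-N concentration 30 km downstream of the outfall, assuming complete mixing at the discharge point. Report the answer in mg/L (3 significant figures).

31 ML/d = 0.3588 m³/s.
1300 L/s = 1.3 m³/s.
After complete mixing, C₀ = (0.3588·14 + 1.3·0.518) / 1.659 = 3.434 mg/L.
Travel time t = 3e+04 m / 1.1 m/s = 2.727e+04 s = 0.3157 d.
C = 3.434·exp(−0.15·0.3157) = 3.434·0.9538 = 3.275 mg/L.

3.28 mg/L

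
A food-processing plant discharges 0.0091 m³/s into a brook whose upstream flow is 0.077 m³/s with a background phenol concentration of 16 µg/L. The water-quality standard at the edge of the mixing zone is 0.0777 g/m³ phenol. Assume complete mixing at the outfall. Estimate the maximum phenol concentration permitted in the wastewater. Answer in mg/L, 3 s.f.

0.600 mg/L

16 µg/L = 0.016 mg/L.
Mass balance: 0.0777·0.0861 = 0.0091·Cₑ + 0.077·0.016.
Cₑ = (0.00669 − 0.001232) / 0.0091 = 0.5998 mg/L.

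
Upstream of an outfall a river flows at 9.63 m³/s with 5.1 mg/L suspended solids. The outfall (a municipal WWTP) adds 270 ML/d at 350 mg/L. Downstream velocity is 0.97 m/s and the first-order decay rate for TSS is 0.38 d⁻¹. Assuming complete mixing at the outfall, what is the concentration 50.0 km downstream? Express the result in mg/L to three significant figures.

270 ML/d = 3.125 m³/s.
After complete mixing, C₀ = (3.125·350 + 9.63·5.1) / 12.76 = 89.6 mg/L.
Travel time t = 5e+04 m / 0.97 m/s = 5.155e+04 s = 0.5966 d.
C = 89.6·exp(−0.38·0.5966) = 89.6·0.7972 = 71.43 mg/L.

71.4 mg/L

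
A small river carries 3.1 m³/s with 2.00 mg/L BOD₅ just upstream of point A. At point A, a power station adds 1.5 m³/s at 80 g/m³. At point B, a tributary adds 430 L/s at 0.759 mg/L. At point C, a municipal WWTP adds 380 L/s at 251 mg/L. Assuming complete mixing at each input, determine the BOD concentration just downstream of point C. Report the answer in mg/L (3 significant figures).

41.0 mg/L

After input A: C = (3.1·2 + 1.5·80) / 4.6 = 27.43 mg/L.
430 L/s = 0.43 m³/s.
After input B: C = (4.6·27.43 + 0.43·0.759) / 5.03 = 25.15 mg/L.
380 L/s = 0.38 m³/s.
After input C: C = (5.03·25.15 + 0.38·251) / 5.41 = 41.02 mg/L.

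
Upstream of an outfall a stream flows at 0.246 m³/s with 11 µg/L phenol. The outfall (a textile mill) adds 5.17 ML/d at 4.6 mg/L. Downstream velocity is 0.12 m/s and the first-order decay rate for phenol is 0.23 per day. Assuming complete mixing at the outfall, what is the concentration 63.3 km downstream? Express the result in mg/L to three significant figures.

5.17 ML/d = 0.05984 m³/s.
11 µg/L = 0.011 mg/L.
After complete mixing, C₀ = (0.05984·4.6 + 0.246·0.011) / 0.3058 = 0.9088 mg/L.
Travel time t = 6.33e+04 m / 0.12 m/s = 5.275e+05 s = 6.105 d.
C = 0.9088·exp(−0.23·6.105) = 0.9088·0.2456 = 0.2232 mg/L.

0.223 mg/L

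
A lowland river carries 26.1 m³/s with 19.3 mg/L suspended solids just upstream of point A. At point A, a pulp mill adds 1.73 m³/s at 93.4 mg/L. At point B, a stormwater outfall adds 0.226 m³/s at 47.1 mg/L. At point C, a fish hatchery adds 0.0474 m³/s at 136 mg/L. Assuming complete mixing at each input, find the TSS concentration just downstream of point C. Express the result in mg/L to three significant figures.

24.3 mg/L

After input A: C = (26.1·19.3 + 1.73·93.4) / 27.83 = 23.91 mg/L.
After input B: C = (27.83·23.91 + 0.226·47.1) / 28.06 = 24.09 mg/L.
After input C: C = (28.06·24.09 + 0.0474·136) / 28.1 = 24.28 mg/L.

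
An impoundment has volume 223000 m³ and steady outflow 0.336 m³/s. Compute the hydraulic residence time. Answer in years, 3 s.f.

0.0210 yr

Q = 0.336 m³/s × 3.156e+07 s/yr = 1.06e+07 m³/yr.
Hydraulic residence time τ = V/Q = 223000/1.06e+07 = 0.02103 yr.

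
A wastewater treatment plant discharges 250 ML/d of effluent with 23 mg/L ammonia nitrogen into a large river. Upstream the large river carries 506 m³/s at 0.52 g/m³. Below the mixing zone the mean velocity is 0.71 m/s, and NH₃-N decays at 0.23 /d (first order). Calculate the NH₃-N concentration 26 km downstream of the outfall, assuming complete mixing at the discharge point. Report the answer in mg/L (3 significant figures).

0.588 mg/L

250 ML/d = 2.894 m³/s.
After complete mixing, C₀ = (2.894·23 + 506·0.52) / 508.9 = 0.6478 mg/L.
Travel time t = 2.6e+04 m / 0.71 m/s = 3.662e+04 s = 0.4238 d.
C = 0.6478·exp(−0.23·0.4238) = 0.6478·0.9071 = 0.5876 mg/L.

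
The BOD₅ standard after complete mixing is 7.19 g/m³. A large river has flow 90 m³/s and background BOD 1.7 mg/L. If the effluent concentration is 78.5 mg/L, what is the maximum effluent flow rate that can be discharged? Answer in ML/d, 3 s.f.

599 ML/d

Mass balance at complete mixing: C_std·(Q_w + Q_r) = Q_w·C_e + Q_r·C_b.
Rearranging, Q_w = Q_r·(C_std − C_b)/(C_e − C_std) = 90·(7.19 − 1.7) / (78.5 − 7.19) = 6.929 m³/s.
= 598.7 ML/d.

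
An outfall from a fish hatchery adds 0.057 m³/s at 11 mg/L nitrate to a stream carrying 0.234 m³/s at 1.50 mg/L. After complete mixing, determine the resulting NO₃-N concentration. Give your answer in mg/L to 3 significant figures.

3.36 mg/L

Conservation of mass across the mixing zone: C = (0.057·11 + 0.234·1.5) / (0.057 + 0.234) = 0.978/0.291 = 3.361 mg/L.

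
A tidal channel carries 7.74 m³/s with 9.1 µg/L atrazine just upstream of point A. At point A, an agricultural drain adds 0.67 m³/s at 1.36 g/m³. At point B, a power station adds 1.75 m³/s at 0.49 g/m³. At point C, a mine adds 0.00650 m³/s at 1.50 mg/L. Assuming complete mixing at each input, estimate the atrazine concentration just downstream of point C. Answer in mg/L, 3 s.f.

0.182 mg/L

9.1 µg/L = 0.0091 mg/L.
After input A: C = (7.74·0.0091 + 0.67·1.36) / 8.41 = 0.1167 mg/L.
After input B: C = (8.41·0.1167 + 1.75·0.49) / 10.16 = 0.181 mg/L.
After input C: C = (10.16·0.181 + 0.0065·1.5) / 10.17 = 0.1819 mg/L.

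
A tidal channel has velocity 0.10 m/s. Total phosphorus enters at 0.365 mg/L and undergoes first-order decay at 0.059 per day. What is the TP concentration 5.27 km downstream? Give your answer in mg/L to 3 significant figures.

Travel time t = 5.27 km / 0.10 m/s = 5270/0.10 = 5.27e+04 s = 0.61 d.
First-order decay: C = 0.365·exp(−0.059·0.61) = 0.365·0.9647 = 0.3521 mg/L.

0.352 mg/L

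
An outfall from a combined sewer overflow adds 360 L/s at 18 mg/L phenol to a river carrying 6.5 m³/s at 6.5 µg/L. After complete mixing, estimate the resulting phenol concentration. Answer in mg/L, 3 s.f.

0.951 mg/L

360 L/s = 0.36 m³/s.
6.5 µg/L = 0.0065 mg/L.
Flow-weighted mixing gives C = (0.36·18 + 6.5·0.0065) / (0.36 + 6.5) = 6.522/6.86 = 0.9508 mg/L.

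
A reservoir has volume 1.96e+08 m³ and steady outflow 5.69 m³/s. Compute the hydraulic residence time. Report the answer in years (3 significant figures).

Q = 5.69 m³/s × 3.156e+07 s/yr = 1.796e+08 m³/yr.
Hydraulic residence time τ = V/Q = 1.96e+08/1.796e+08 = 1.092 yr.

1.09 yr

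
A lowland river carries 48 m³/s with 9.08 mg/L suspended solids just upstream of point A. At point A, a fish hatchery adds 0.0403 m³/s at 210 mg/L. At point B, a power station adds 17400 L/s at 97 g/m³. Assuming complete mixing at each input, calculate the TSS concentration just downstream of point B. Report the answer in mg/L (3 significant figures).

After input A: C = (48·9.08 + 0.0403·210) / 48.04 = 9.249 mg/L.
17400 L/s = 17.4 m³/s.
After input B: C = (48.04·9.249 + 17.4·97) / 65.44 = 32.58 mg/L.

32.6 mg/L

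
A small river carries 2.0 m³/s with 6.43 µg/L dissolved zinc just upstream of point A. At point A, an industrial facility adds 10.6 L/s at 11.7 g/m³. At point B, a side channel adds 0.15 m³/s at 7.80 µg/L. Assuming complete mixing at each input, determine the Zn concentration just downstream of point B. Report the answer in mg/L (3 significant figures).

6.43 µg/L = 0.00643 mg/L.
10.6 L/s = 0.0106 m³/s.
After input A: C = (2·0.00643 + 0.0106·11.7) / 2.011 = 0.06808 mg/L.
7.80 µg/L = 0.0078 mg/L.
After input B: C = (2.011·0.06808 + 0.15·0.0078) / 2.161 = 0.06389 mg/L.

0.0639 mg/L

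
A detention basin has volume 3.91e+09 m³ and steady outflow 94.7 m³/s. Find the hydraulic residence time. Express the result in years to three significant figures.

1.31 yr

Q = 94.7 m³/s × 3.156e+07 s/yr = 2.989e+09 m³/yr.
Hydraulic residence time τ = V/Q = 3.91e+09/2.989e+09 = 1.308 yr.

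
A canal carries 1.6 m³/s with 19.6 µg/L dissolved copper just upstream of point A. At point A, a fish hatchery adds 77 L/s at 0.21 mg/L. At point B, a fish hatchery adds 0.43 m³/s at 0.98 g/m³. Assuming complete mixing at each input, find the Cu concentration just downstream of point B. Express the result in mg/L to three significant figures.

0.223 mg/L

19.6 µg/L = 0.0196 mg/L.
77 L/s = 0.077 m³/s.
After input A: C = (1.6·0.0196 + 0.077·0.21) / 1.677 = 0.02834 mg/L.
After input B: C = (1.677·0.02834 + 0.43·0.98) / 2.107 = 0.2226 mg/L.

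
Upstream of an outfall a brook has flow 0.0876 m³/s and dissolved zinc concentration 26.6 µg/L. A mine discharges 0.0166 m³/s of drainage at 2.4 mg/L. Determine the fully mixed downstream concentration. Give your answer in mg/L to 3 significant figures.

26.6 µg/L = 0.0266 mg/L.
Flow-weighted mixing gives C = (0.0166·2.4 + 0.0876·0.0266) / (0.0166 + 0.0876) = 0.04217/0.1042 = 0.4047 mg/L.

0.405 mg/L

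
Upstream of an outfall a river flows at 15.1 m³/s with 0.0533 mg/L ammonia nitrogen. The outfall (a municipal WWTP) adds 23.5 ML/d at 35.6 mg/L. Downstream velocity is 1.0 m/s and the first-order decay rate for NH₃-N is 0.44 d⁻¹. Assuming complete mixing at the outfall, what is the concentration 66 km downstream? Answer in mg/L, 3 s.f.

0.488 mg/L

23.5 ML/d = 0.272 m³/s.
After complete mixing, C₀ = (0.272·35.6 + 15.1·0.0533) / 15.37 = 0.6823 mg/L.
Travel time t = 6.6e+04 m / 1.0 m/s = 6.6e+04 s = 0.7639 d.
C = 0.6823·exp(−0.44·0.7639) = 0.6823·0.7145 = 0.4875 mg/L.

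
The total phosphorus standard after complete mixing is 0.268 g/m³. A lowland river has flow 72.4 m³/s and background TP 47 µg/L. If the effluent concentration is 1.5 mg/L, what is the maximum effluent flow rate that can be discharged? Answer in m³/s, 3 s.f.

47 µg/L = 0.047 mg/L.
Mass balance at complete mixing: C_std·(Q_w + Q_r) = Q_w·C_e + Q_r·C_b.
Rearranging, Q_w = Q_r·(C_std − C_b)/(C_e − C_std) = 72.4·(0.268 − 0.047) / (1.5 − 0.268) = 12.99 m³/s.

13.0 m³/s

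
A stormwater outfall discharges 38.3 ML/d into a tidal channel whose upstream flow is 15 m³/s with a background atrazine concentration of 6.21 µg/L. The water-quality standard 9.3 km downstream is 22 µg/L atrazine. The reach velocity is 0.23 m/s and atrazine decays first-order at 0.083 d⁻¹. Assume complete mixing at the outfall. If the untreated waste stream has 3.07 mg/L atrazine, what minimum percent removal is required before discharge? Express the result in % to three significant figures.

80.9 %

38.3 ML/d = 0.4433 m³/s.
6.21 µg/L = 0.00621 mg/L.
22 µg/L = 0.022 mg/L.
Travel time to the compliance point: t = 9300/0.23 = 4.043e+04 s = 0.468 d; decay factor exp(−0.083·0.468) = 0.9619.
So the concentration just after mixing may be at most 0.022/0.9619 = 0.02287 mg/L.
Mass balance: 0.02287·15.44 = 0.4433·Cₑ + 15·0.00621.
Cₑ = (0.3532 − 0.09315) / 0.4433 = 0.5867 mg/L.
Required removal = 1 − 0.5867/3.07 = 80.89 %.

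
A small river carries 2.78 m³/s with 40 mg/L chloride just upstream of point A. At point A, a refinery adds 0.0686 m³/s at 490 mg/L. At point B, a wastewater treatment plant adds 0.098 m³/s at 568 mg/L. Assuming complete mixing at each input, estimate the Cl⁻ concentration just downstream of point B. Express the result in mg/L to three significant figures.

After input A: C = (2.78·40 + 0.0686·490) / 2.849 = 50.84 mg/L.
After input B: C = (2.849·50.84 + 0.098·568) / 2.947 = 68.04 mg/L.

68.0 mg/L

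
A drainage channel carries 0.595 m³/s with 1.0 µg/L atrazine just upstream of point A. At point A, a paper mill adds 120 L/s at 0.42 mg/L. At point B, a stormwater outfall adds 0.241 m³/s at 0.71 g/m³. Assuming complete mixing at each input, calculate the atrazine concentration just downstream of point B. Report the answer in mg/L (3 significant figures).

1.0 µg/L = 0.001 mg/L.
120 L/s = 0.12 m³/s.
After input A: C = (0.595·0.001 + 0.12·0.42) / 0.715 = 0.07132 mg/L.
After input B: C = (0.715·0.07132 + 0.241·0.71) / 0.956 = 0.2323 mg/L.

0.232 mg/L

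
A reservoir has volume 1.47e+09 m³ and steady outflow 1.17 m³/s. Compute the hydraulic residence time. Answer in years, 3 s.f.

39.8 yr

Q = 1.17 m³/s × 3.156e+07 s/yr = 3.692e+07 m³/yr.
Hydraulic residence time τ = V/Q = 1.47e+09/3.692e+07 = 39.81 yr.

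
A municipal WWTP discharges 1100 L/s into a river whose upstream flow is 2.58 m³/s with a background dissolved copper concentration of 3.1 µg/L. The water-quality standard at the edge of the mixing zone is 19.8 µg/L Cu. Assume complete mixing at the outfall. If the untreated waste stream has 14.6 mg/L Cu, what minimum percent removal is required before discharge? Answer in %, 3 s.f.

99.6 %

1100 L/s = 1.1 m³/s.
3.1 µg/L = 0.0031 mg/L.
19.8 µg/L = 0.0198 mg/L.
Mass balance: 0.0198·3.68 = 1.1·Cₑ + 2.58·0.0031.
Cₑ = (0.07286 − 0.007998) / 1.1 = 0.05897 mg/L.
Required removal = 1 − 0.05897/14.6 = 99.6 %.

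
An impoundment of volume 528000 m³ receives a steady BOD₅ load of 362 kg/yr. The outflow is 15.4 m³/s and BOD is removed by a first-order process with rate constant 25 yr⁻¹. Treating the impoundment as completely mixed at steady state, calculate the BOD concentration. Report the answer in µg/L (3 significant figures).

0.725 µg/L

Outflow Q = 15.4 m³/s × 3.156e+07 s/yr = 4.86e+08 m³/yr.
Steady-state CSTR mass balance: W = Q·C + k·V·C, so C = W/(Q + kV).
Q + kV = 4.86e+08 + 25·528000 = 4.992e+08 m³/yr.
C = 362/4.992e+08 = 7.252e-07 kg/m³ = 0.0007252 mg/L = 0.7252 µg/L.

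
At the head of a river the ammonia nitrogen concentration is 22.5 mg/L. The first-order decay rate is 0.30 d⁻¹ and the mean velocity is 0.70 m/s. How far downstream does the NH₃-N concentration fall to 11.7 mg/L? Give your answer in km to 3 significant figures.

132 km

From C = C₀·e^(−kt), t = ln(C₀/C)/k = ln(22.5/11.7)/0.30 = 0.6539/0.30 = 2.18 d.
Distance = v·t = 0.70 m/s × 1.883e+05 s = 1.318e+05 m = 131.8 km.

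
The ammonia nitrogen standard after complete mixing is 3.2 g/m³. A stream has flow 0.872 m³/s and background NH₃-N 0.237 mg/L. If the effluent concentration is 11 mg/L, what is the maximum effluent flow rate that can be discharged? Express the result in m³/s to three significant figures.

Mass balance at complete mixing: C_std·(Q_w + Q_r) = Q_w·C_e + Q_r·C_b.
Rearranging, Q_w = Q_r·(C_std − C_b)/(C_e − C_std) = 0.872·(3.2 − 0.237) / (11 − 3.2) = 0.3312 m³/s.

0.331 m³/s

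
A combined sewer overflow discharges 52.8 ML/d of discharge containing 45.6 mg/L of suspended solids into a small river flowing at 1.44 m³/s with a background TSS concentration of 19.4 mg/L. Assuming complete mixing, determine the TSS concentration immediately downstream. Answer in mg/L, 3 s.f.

27.2 mg/L

52.8 ML/d = 0.6111 m³/s.
Flow-weighted mixing gives C = (0.6111·45.6 + 1.44·19.4) / (0.6111 + 1.44) = 55.8/2.051 = 27.21 mg/L.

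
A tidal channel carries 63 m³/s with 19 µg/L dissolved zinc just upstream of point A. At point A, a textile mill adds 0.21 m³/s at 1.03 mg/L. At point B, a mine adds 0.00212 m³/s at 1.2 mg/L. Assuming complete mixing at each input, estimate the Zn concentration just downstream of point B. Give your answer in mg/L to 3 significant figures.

0.0224 mg/L

19 µg/L = 0.019 mg/L.
After input A: C = (63·0.019 + 0.21·1.03) / 63.21 = 0.02236 mg/L.
After input B: C = (63.21·0.02236 + 0.00212·1.2) / 63.21 = 0.0224 mg/L.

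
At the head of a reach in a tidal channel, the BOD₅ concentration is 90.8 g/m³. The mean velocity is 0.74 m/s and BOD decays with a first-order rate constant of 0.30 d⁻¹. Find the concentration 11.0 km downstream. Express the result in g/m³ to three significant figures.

Travel time t = 11.0 km / 0.74 m/s = 1.1e+04/0.74 = 1.486e+04 s = 0.172 d.
First-order decay: C = 90.8·exp(−0.30·0.172) = 90.8·0.9497 = 86.23 g/m³.

86.2 g/m³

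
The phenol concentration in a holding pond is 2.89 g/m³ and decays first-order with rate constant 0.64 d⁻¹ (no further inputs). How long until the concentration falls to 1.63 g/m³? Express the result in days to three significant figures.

t = ln(C₀/C)/k = ln(2.89/1.63)/0.64 = 0.5727/0.64 = 0.8948 d.

0.895 d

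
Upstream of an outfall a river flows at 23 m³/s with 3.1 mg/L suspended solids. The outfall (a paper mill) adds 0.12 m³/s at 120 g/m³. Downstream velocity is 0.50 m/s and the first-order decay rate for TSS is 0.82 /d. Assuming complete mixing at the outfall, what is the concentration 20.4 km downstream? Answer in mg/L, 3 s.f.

2.52 mg/L

After complete mixing, C₀ = (0.12·120 + 23·3.1) / 23.12 = 3.707 mg/L.
Travel time t = 2.04e+04 m / 0.50 m/s = 4.08e+04 s = 0.4722 d.
C = 3.707·exp(−0.82·0.4722) = 3.707·0.6789 = 2.517 mg/L.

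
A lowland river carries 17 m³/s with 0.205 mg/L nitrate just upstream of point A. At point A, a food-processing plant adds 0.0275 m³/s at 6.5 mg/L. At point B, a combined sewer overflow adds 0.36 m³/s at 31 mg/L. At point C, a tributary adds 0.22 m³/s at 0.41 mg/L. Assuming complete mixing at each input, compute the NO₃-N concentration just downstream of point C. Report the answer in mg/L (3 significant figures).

0.847 mg/L

After input A: C = (17·0.205 + 0.0275·6.5) / 17.03 = 0.2152 mg/L.
After input B: C = (17.03·0.2152 + 0.36·31) / 17.39 = 0.8526 mg/L.
After input C: C = (17.39·0.8526 + 0.22·0.41) / 17.61 = 0.847 mg/L.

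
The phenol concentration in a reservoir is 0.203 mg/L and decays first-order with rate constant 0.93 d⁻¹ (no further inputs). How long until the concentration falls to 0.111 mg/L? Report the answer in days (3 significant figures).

t = ln(C₀/C)/k = ln(0.203/0.111)/0.93 = 0.6037/0.93 = 0.6491 d.

0.649 d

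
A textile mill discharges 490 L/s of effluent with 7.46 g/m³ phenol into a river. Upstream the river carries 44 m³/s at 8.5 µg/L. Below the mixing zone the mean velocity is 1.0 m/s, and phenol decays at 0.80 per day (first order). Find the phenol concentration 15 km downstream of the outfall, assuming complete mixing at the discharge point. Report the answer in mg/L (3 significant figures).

490 L/s = 0.49 m³/s.
8.5 µg/L = 0.0085 mg/L.
After complete mixing, C₀ = (0.49·7.46 + 44·0.0085) / 44.49 = 0.09057 mg/L.
Travel time t = 1.5e+04 m / 1.0 m/s = 1.5e+04 s = 0.1736 d.
C = 0.09057·exp(−0.80·0.1736) = 0.09057·0.8703 = 0.07882 mg/L.

0.0788 mg/L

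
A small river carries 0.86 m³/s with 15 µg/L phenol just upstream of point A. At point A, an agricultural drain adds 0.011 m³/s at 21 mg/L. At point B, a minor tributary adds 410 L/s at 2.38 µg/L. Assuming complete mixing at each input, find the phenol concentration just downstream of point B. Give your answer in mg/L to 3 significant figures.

0.191 mg/L

15 µg/L = 0.015 mg/L.
After input A: C = (0.86·0.015 + 0.011·21) / 0.871 = 0.28 mg/L.
410 L/s = 0.41 m³/s.
2.38 µg/L = 0.00238 mg/L.
After input B: C = (0.871·0.28 + 0.41·0.00238) / 1.281 = 0.1912 mg/L.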